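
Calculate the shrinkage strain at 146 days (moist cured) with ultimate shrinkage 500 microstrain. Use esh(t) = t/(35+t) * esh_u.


esh(146) = 146 / (35 + 146) * 500
= 146 / 181 * 500
= 403.3 microstrain

403.3


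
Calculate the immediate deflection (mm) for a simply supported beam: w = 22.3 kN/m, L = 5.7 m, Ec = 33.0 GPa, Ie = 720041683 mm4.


Convert: L = 5.7 m = 5700 mm, Ec = 33.0 GPa = 33000 MPa
delta = 5 * 22.3 * 5700^4 / (384 * 33000 * 720041683)
= 12.9 mm

12.9


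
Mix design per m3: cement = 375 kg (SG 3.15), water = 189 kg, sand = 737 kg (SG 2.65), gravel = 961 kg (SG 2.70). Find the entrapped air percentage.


Vol cement = 375 / (3.15 * 1000) = 0.119048 m3
Vol water = 189 / 1000 = 0.189 m3
Vol sand = 737 / (2.65 * 1000) = 0.278113 m3
Vol gravel = 961 / (2.70 * 1000) = 0.355926 m3
Total solid + water volume = 0.942087 m3
Air = (1 - 0.942087) * 100 = 5.79%

5.79


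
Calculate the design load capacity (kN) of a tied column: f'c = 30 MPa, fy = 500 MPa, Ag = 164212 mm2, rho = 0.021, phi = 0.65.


Ast = rho * Ag = 0.021 * 164212 = 3448.452 mm2
phi*Pn = 0.65 * 0.80 * (0.85 * 30 * (164212 - 3448.452) + 500 * 3448.452) / 1000
= 3028.32 kN

3028.32


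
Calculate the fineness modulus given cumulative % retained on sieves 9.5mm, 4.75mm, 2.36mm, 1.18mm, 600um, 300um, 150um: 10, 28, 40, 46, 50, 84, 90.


FM = sum(cumulative % retained) / 100
= 348 / 100
= 3.48

3.48


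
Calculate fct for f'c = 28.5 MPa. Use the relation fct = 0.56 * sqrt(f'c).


fct = 0.56 * sqrt(28.5)
= 0.56 * 5.339
= 2.99 MPa

2.99


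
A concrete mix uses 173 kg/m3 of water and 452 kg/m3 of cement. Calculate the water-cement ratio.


w/c = water / cement
w/c = 173 / 452 = 0.383

0.383


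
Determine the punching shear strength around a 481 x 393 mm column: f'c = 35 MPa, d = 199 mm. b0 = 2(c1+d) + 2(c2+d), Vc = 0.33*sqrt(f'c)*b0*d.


b0 = 2*(481 + 199) + 2*(393 + 199) = 2544 mm
Vc = 0.33 * sqrt(35) * 2544 * 199 / 1000
= 988.37 kN

988.37


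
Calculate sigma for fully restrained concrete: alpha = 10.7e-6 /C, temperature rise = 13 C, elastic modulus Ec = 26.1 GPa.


sigma = alpha * dT * Ec
= 10.7e-6 * 13 * 26.1 * 1000
= 3.631 MPa

3.631


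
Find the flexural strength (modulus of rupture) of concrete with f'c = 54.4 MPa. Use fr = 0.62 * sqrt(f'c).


fr = 0.62 * sqrt(54.4)
= 4.573 MPa

4.573


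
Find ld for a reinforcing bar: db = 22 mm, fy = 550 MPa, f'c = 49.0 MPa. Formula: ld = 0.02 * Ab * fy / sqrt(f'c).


Ab = pi * 22^2 / 4 = 380.133 mm2
ld = 0.02 * 380.133 * 550 / sqrt(49.0)
= 597.4 mm

597.4


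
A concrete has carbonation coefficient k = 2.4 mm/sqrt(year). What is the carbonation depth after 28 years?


depth = k * sqrt(t)
= 2.4 * sqrt(28)
= 12.7 mm

12.7


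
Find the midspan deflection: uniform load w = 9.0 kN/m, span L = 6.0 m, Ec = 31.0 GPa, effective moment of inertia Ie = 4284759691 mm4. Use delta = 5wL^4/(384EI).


Convert: L = 6.0 m = 6000 mm, Ec = 31.0 GPa = 31000 MPa
delta = 5 * 9.0 * 6000^4 / (384 * 31000 * 4284759691)
= 1.14 mm

1.14


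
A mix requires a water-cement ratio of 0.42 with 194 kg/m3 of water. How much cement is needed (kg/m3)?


Cement = water / (w/c)
= 194 / 0.42
= 461.9 kg/m3

461.9


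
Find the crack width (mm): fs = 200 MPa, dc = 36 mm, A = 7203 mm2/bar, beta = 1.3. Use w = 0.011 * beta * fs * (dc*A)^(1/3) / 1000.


w = 0.011 * beta * fs * (dc * A)^(1/3) / 1000
= 0.011 * 1.3 * 200 * (36 * 7203)^(1/3) / 1000
= 0.182 mm

0.182


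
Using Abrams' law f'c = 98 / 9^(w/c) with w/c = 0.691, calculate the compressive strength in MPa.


f'c = 98 / 9^0.691
= 98 / 4.564
= 21.47 MPa

21.47


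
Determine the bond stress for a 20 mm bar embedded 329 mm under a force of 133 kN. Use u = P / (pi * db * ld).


u = P / (pi * db * ld)
= 133 * 1000 / (pi * 20 * 329)
= 6.434 MPa

6.434


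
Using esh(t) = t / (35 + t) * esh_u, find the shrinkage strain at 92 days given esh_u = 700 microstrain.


esh(92) = 92 / (35 + 92) * 700
= 92 / 127 * 700
= 507.1 microstrain

507.1


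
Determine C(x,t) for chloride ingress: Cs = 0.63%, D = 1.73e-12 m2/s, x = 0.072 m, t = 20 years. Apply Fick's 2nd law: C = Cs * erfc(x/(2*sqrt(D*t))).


t_seconds = 20 * 365.25 * 24 * 3600 = 631152000.0 s
arg = 0.072 / (2 * sqrt(1.73e-12 * 631152000.0))
= 1.0895
erfc(1.0895) = 0.1234
C = 0.63 * 0.1234 = 0.0777%

0.0777


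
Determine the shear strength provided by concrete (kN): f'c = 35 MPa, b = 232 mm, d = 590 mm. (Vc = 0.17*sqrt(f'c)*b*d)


Vc = 0.17 * sqrt(35) * 232 * 590 / 1000
= 137.66 kN

137.66


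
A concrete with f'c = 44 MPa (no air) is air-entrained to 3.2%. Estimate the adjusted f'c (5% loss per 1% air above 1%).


Strength loss = (3.2 - 1) * 5 = 11.0%
f'c = 44 * (1 - 11.0/100)
= 39.16 MPa

39.16


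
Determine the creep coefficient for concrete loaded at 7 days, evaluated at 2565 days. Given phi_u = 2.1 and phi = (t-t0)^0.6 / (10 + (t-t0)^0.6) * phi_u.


dt = 2565 - 7 = 2558
phi = 2558^0.6 / (10 + 2558^0.6) * 2.1
= 1.926

1.926


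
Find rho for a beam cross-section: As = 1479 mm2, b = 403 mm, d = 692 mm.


rho = As / (b * d)
= 1479 / (403 * 692)
= 0.0053

0.0053


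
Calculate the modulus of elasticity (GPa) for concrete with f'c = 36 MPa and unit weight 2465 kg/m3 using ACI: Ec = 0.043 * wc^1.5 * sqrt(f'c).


Ec = 0.043 * 2465^1.5 * sqrt(36) / 1000
= 31.58 GPa

31.58


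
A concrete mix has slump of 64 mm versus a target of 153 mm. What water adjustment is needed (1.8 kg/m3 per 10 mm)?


Difference = 153 - 64 = 89 mm
Water adjustment = 89 * 1.8 / 10 = 16.0 kg/m3

16.0


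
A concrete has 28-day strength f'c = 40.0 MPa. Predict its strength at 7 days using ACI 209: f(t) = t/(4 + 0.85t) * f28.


f(7) = 7 / (4 + 0.85 * 7) * 40.0
= 7 / 9.95 * 40.0
= 28.14 MPa

28.14


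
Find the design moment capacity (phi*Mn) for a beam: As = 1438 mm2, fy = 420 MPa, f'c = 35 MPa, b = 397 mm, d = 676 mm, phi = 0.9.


a = As * fy / (0.85 * f'c * b)
= 1438 * 420 / (0.85 * 35 * 397)
= 51.1365 mm
Mn = As * fy * (d - a/2) / 10^6
= 392.8348 kN-m
phi*Mn = 0.9 * 392.8348 = 353.55 kN-m

353.55


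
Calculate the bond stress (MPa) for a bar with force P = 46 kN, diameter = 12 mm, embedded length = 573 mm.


u = P / (pi * db * ld)
= 46 * 1000 / (pi * 12 * 573)
= 2.129 MPa

2.129


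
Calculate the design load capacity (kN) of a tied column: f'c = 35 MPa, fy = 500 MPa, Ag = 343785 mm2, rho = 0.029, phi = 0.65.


Ast = rho * Ag = 0.029 * 343785 = 9969.765 mm2
phi*Pn = 0.65 * 0.80 * (0.85 * 35 * (343785 - 9969.765) + 500 * 9969.765) / 1000
= 7756.26 kN

7756.26


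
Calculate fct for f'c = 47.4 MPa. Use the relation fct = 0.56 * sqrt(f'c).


fct = 0.56 * sqrt(47.4)
= 0.56 * 6.885
= 3.855 MPa

3.855


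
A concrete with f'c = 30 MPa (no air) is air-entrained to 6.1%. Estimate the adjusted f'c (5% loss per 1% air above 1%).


Strength loss = (6.1 - 1) * 5 = 25.5%
f'c = 30 * (1 - 25.5/100)
= 22.35 MPa

22.35


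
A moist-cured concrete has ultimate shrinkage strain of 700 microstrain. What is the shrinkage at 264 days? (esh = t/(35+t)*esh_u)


esh(264) = 264 / (35 + 264) * 700
= 264 / 299 * 700
= 618.1 microstrain

618.1


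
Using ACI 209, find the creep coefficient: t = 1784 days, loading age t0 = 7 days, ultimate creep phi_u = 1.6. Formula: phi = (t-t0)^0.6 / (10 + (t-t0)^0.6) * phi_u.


dt = 1784 - 7 = 1777
phi = 1777^0.6 / (10 + 1777^0.6) * 1.6
= 1.439

1.439


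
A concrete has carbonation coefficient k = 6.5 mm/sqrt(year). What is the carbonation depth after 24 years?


depth = k * sqrt(t)
= 6.5 * sqrt(24)
= 31.84 mm

31.84


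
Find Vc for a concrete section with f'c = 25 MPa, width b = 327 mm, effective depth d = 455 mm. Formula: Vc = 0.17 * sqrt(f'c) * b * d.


Vc = 0.17 * sqrt(25) * 327 * 455 / 1000
= 126.47 kN

126.47


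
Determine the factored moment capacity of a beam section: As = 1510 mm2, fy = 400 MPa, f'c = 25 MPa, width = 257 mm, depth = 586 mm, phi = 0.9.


a = As * fy / (0.85 * f'c * b)
= 1510 * 400 / (0.85 * 25 * 257)
= 110.5974 mm
Mn = As * fy * (d - a/2) / 10^6
= 320.5436 kN-m
phi*Mn = 0.9 * 320.5436 = 288.49 kN-m

288.49


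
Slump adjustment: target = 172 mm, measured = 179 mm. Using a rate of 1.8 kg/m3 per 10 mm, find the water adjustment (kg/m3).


Difference = 172 - 179 = -7 mm
Water adjustment = -7 * 1.8 / 10 = -1.3 kg/m3

-1.3


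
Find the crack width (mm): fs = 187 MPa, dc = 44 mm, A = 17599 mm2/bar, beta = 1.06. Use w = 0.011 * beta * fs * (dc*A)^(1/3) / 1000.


w = 0.011 * beta * fs * (dc * A)^(1/3) / 1000
= 0.011 * 1.06 * 187 * (44 * 17599)^(1/3) / 1000
= 0.2 mm

0.2


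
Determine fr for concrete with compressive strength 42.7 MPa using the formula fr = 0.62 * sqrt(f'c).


fr = 0.62 * sqrt(42.7)
= 4.051 MPa

4.051


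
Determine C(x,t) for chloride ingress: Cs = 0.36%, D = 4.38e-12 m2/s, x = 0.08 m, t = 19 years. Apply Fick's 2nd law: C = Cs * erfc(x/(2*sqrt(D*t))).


t_seconds = 19 * 365.25 * 24 * 3600 = 599594400.0 s
arg = 0.08 / (2 * sqrt(4.38e-12 * 599594400.0))
= 0.7805
erfc(0.7805) = 0.2697
C = 0.36 * 0.2697 = 0.0971%

0.0971


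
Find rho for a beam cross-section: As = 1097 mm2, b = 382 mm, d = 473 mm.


rho = As / (b * d)
= 1097 / (382 * 473)
= 0.0061

0.0061


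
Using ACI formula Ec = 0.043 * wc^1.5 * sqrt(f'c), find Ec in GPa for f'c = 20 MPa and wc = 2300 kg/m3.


Ec = 0.043 * 2300^1.5 * sqrt(20) / 1000
= 21.21 GPa

21.21


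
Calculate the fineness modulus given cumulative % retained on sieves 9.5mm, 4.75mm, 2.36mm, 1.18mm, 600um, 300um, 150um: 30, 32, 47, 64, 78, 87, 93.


FM = sum(cumulative % retained) / 100
= 431 / 100
= 4.31

4.31


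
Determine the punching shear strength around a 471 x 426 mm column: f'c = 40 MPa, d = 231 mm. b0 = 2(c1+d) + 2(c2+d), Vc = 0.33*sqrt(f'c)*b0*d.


b0 = 2*(471 + 231) + 2*(426 + 231) = 2718 mm
Vc = 0.33 * sqrt(40) * 2718 * 231 / 1000
= 1310.4 kN

1310.4


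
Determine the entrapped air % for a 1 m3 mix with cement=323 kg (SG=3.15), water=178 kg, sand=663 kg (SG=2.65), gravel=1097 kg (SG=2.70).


Vol cement = 323 / (3.15 * 1000) = 0.10254 m3
Vol water = 178 / 1000 = 0.178 m3
Vol sand = 663 / (2.65 * 1000) = 0.250189 m3
Vol gravel = 1097 / (2.70 * 1000) = 0.406296 m3
Total solid + water volume = 0.937025 m3
Air = (1 - 0.937025) * 100 = 6.3%

6.3


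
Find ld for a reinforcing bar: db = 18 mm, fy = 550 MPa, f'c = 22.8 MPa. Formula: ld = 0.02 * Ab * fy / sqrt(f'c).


Ab = pi * 18^2 / 4 = 254.469 mm2
ld = 0.02 * 254.469 * 550 / sqrt(22.8)
= 586.2 mm

586.2


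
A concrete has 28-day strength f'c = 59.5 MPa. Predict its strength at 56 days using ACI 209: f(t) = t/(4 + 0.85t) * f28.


f(56) = 56 / (4 + 0.85 * 56) * 59.5
= 56 / 51.6 * 59.5
= 64.57 MPa

64.57


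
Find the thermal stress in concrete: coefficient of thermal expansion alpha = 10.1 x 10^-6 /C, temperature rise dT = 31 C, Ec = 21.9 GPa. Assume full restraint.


sigma = alpha * dT * Ec
= 10.1e-6 * 31 * 21.9 * 1000
= 6.857 MPa

6.857


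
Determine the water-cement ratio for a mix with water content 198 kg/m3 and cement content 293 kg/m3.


w/c = water / cement
w/c = 198 / 293 = 0.676

0.676


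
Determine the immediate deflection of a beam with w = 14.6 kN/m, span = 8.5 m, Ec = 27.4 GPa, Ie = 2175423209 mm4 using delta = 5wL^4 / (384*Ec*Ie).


Convert: L = 8.5 m = 8500 mm, Ec = 27.4 GPa = 27400 MPa
delta = 5 * 14.6 * 8500^4 / (384 * 27400 * 2175423209)
= 16.65 mm

16.65


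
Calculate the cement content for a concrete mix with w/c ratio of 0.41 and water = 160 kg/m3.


Cement = water / (w/c)
= 160 / 0.41
= 390.2 kg/m3

390.2


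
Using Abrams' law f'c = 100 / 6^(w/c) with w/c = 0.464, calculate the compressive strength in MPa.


f'c = 100 / 6^0.464
= 100 / 2.296
= 43.54 MPa

43.54


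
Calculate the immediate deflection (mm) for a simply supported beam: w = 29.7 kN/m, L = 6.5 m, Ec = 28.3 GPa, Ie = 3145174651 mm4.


Convert: L = 6.5 m = 6500 mm, Ec = 28.3 GPa = 28300 MPa
delta = 5 * 29.7 * 6500^4 / (384 * 28300 * 3145174651)
= 7.76 mm

7.76


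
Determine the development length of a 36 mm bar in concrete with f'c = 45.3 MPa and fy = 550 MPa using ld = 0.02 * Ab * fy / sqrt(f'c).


Ab = pi * 36^2 / 4 = 1017.876 mm2
ld = 0.02 * 1017.876 * 550 / sqrt(45.3)
= 1663.6 mm

1663.6


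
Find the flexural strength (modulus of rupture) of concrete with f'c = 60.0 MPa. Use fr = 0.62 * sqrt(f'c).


fr = 0.62 * sqrt(60.0)
= 4.802 MPa

4.802


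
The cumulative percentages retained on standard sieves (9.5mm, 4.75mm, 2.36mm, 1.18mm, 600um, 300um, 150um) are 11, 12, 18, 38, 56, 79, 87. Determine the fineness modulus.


FM = sum(cumulative % retained) / 100
= 301 / 100
= 3.01

3.01


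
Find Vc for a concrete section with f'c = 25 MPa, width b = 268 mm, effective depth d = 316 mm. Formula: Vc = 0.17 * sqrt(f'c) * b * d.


Vc = 0.17 * sqrt(25) * 268 * 316 / 1000
= 71.98 kN

71.98


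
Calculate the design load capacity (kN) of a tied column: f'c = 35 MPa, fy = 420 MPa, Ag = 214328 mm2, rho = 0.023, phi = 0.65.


Ast = rho * Ag = 0.023 * 214328 = 4929.544 mm2
phi*Pn = 0.65 * 0.80 * (0.85 * 35 * (214328 - 4929.544) + 420 * 4929.544) / 1000
= 4316.01 kN

4316.01


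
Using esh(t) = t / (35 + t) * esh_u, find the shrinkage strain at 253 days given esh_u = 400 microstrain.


esh(253) = 253 / (35 + 253) * 400
= 253 / 288 * 400
= 351.4 microstrain

351.4


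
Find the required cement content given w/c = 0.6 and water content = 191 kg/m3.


Cement = water / (w/c)
= 191 / 0.6
= 318.3 kg/m3

318.3


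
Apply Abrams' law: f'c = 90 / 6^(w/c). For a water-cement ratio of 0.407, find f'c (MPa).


f'c = 90 / 6^0.407
= 90 / 2.074
= 43.4 MPa

43.4


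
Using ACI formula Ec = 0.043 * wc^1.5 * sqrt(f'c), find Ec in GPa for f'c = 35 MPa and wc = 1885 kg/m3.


Ec = 0.043 * 1885^1.5 * sqrt(35) / 1000
= 20.82 GPa

20.82


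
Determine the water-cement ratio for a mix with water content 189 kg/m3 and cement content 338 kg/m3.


w/c = water / cement
w/c = 189 / 338 = 0.559

0.559


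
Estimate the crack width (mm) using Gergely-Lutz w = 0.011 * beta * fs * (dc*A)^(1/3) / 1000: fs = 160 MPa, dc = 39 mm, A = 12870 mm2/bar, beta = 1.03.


w = 0.011 * beta * fs * (dc * A)^(1/3) / 1000
= 0.011 * 1.03 * 160 * (39 * 12870)^(1/3) / 1000
= 0.144 mm

0.144


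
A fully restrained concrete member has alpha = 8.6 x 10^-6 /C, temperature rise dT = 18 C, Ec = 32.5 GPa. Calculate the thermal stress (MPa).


sigma = alpha * dT * Ec
= 8.6e-6 * 18 * 32.5 * 1000
= 5.031 MPa

5.031


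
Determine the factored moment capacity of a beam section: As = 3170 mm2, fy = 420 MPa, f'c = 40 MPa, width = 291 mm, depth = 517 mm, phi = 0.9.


a = As * fy / (0.85 * f'c * b)
= 3170 * 420 / (0.85 * 40 * 291)
= 134.5664 mm
Mn = As * fy * (d - a/2) / 10^6
= 598.7529 kN-m
phi*Mn = 0.9 * 598.7529 = 538.88 kN-m

538.88


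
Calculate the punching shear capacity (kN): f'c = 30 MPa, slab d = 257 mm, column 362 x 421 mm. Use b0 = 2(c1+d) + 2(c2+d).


b0 = 2*(362 + 257) + 2*(421 + 257) = 2594 mm
Vc = 0.33 * sqrt(30) * 2594 * 257 / 1000
= 1204.97 kN

1204.97


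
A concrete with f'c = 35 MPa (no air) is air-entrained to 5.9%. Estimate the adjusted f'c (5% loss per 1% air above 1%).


Strength loss = (5.9 - 1) * 5 = 24.5%
f'c = 35 * (1 - 24.5/100)
= 26.43 MPa

26.43


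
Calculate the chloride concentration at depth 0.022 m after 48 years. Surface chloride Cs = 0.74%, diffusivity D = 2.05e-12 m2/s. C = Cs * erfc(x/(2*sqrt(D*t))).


t_seconds = 48 * 365.25 * 24 * 3600 = 1514764800.0 s
arg = 0.022 / (2 * sqrt(2.05e-12 * 1514764800.0))
= 0.1974
erfc(0.1974) = 0.7801
C = 0.74 * 0.7801 = 0.5773%

0.5773


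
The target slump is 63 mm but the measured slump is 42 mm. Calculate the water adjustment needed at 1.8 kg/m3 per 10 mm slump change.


Difference = 63 - 42 = 21 mm
Water adjustment = 21 * 1.8 / 10 = 3.8 kg/m3

3.8


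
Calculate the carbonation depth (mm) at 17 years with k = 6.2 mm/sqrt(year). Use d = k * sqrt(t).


depth = k * sqrt(t)
= 6.2 * sqrt(17)
= 25.56 mm

25.56


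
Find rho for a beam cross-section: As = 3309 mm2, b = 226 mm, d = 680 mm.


rho = As / (b * d)
= 3309 / (226 * 680)
= 0.0215

0.0215


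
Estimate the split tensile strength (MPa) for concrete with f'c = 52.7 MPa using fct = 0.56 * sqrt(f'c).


fct = 0.56 * sqrt(52.7)
= 0.56 * 7.259
= 4.065 MPa

4.065


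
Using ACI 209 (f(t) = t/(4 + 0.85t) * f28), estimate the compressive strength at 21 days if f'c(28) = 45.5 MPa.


f(21) = 21 / (4 + 0.85 * 21) * 45.5
= 21 / 21.85 * 45.5
= 43.73 MPa

43.73


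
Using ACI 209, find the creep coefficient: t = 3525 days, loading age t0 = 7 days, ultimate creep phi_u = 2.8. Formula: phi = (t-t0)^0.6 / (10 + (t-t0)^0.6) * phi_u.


dt = 3525 - 7 = 3518
phi = 3518^0.6 / (10 + 3518^0.6) * 2.8
= 2.606

2.606


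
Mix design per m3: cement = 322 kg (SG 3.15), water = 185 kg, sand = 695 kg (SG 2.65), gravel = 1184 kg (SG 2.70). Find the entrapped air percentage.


Vol cement = 322 / (3.15 * 1000) = 0.102222 m3
Vol water = 185 / 1000 = 0.185 m3
Vol sand = 695 / (2.65 * 1000) = 0.262264 m3
Vol gravel = 1184 / (2.70 * 1000) = 0.438519 m3
Total solid + water volume = 0.988005 m3
Air = (1 - 0.988005) * 100 = 1.2%

1.2


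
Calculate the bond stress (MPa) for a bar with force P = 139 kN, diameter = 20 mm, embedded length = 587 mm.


u = P / (pi * db * ld)
= 139 * 1000 / (pi * 20 * 587)
= 3.769 MPa

3.769


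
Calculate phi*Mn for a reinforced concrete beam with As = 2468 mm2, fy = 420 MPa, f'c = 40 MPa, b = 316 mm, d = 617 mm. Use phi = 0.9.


a = As * fy / (0.85 * f'c * b)
= 2468 * 420 / (0.85 * 40 * 316)
= 96.478 mm
Mn = As * fy * (d - a/2) / 10^6
= 589.5549 kN-m
phi*Mn = 0.9 * 589.5549 = 530.6 kN-m

530.6


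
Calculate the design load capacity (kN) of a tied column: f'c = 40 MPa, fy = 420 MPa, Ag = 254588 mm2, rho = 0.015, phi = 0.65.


Ast = rho * Ag = 0.015 * 254588 = 3818.82 mm2
phi*Pn = 0.65 * 0.80 * (0.85 * 40 * (254588 - 3818.82) + 420 * 3818.82) / 1000
= 5267.63 kN

5267.63


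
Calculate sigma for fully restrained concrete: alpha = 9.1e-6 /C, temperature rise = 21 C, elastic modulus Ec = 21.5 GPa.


sigma = alpha * dT * Ec
= 9.1e-6 * 21 * 21.5 * 1000
= 4.109 MPa

4.109


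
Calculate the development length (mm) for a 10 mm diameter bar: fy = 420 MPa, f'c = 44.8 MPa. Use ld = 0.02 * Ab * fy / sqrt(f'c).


Ab = pi * 10^2 / 4 = 78.54 mm2
ld = 0.02 * 78.54 * 420 / sqrt(44.8)
= 98.6 mm

98.6


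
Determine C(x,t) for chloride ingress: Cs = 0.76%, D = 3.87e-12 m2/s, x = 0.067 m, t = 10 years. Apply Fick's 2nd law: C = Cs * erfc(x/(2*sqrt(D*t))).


t_seconds = 10 * 365.25 * 24 * 3600 = 315576000.0 s
arg = 0.067 / (2 * sqrt(3.87e-12 * 315576000.0))
= 0.9586
erfc(0.9586) = 0.1752
C = 0.76 * 0.1752 = 0.1332%

0.1332


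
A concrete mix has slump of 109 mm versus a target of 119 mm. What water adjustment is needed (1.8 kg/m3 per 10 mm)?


Difference = 119 - 109 = 10 mm
Water adjustment = 10 * 1.8 / 10 = 1.8 kg/m3

1.8


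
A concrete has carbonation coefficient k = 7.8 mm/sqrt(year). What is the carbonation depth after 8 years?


depth = k * sqrt(t)
= 7.8 * sqrt(8)
= 22.06 mm

22.06


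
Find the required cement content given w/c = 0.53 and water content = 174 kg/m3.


Cement = water / (w/c)
= 174 / 0.53
= 328.3 kg/m3

328.3


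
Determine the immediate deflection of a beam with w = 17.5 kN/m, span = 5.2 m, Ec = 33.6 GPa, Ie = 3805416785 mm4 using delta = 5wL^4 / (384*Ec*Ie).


Convert: L = 5.2 m = 5200 mm, Ec = 33.6 GPa = 33600 MPa
delta = 5 * 17.5 * 5200^4 / (384 * 33600 * 3805416785)
= 1.3 mm

1.3


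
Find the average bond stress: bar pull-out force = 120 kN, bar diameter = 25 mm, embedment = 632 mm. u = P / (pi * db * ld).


u = P / (pi * db * ld)
= 120 * 1000 / (pi * 25 * 632)
= 2.418 MPa

2.418


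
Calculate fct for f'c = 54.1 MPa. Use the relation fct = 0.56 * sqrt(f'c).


fct = 0.56 * sqrt(54.1)
= 0.56 * 7.355
= 4.119 MPa

4.119


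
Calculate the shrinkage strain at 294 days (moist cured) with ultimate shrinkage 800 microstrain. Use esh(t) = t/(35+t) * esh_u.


esh(294) = 294 / (35 + 294) * 800
= 294 / 329 * 800
= 714.9 microstrain

714.9


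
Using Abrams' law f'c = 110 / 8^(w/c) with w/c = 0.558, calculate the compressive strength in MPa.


f'c = 110 / 8^0.558
= 110 / 3.191
= 34.47 MPa

34.47


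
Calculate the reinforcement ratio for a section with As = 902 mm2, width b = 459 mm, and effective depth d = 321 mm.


rho = As / (b * d)
= 902 / (459 * 321)
= 0.0061

0.0061


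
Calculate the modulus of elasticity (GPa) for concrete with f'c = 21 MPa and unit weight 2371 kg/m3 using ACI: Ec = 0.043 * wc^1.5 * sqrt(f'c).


Ec = 0.043 * 2371^1.5 * sqrt(21) / 1000
= 22.75 GPa

22.75


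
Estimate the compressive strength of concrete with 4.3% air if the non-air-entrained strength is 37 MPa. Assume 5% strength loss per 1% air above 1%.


Strength loss = (4.3 - 1) * 5 = 16.5%
f'c = 37 * (1 - 16.5/100)
= 30.89 MPa

30.89


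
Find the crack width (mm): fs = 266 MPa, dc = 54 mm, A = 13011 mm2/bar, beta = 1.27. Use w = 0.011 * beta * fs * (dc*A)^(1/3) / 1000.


w = 0.011 * beta * fs * (dc * A)^(1/3) / 1000
= 0.011 * 1.27 * 266 * (54 * 13011)^(1/3) / 1000
= 0.33 mm

0.33


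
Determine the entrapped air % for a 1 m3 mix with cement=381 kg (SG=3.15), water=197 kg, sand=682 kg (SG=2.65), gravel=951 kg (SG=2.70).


Vol cement = 381 / (3.15 * 1000) = 0.120952 m3
Vol water = 197 / 1000 = 0.197 m3
Vol sand = 682 / (2.65 * 1000) = 0.257358 m3
Vol gravel = 951 / (2.70 * 1000) = 0.352222 m3
Total solid + water volume = 0.927533 m3
Air = (1 - 0.927533) * 100 = 7.25%

7.25


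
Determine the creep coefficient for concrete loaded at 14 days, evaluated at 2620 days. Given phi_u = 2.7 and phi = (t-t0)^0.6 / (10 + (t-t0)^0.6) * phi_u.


dt = 2620 - 14 = 2606
phi = 2606^0.6 / (10 + 2606^0.6) * 2.7
= 2.479

2.479


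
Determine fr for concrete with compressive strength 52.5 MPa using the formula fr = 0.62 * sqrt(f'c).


fr = 0.62 * sqrt(52.5)
= 4.492 MPa

4.492


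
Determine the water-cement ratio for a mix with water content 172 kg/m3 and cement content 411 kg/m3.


w/c = water / cement
w/c = 172 / 411 = 0.418

0.418


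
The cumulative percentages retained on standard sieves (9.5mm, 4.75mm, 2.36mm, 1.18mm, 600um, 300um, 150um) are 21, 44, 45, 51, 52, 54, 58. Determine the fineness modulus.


FM = sum(cumulative % retained) / 100
= 325 / 100
= 3.25

3.25


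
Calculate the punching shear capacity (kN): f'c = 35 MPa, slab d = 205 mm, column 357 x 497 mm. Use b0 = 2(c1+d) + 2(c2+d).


b0 = 2*(357 + 205) + 2*(497 + 205) = 2528 mm
Vc = 0.33 * sqrt(35) * 2528 * 205 / 1000
= 1011.76 kN

1011.76


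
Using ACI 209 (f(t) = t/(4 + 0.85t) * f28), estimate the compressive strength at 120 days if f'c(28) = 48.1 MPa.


f(120) = 120 / (4 + 0.85 * 120) * 48.1
= 120 / 106.0 * 48.1
= 54.45 MPa

54.45


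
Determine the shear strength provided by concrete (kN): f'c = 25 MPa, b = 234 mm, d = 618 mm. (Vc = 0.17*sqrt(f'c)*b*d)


Vc = 0.17 * sqrt(25) * 234 * 618 / 1000
= 122.92 kN

122.92


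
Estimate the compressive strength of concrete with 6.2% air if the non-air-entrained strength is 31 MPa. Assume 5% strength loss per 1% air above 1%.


Strength loss = (6.2 - 1) * 5 = 26.0%
f'c = 31 * (1 - 26.0/100)
= 22.94 MPa

22.94


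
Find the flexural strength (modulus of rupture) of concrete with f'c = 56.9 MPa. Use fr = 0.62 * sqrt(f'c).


fr = 0.62 * sqrt(56.9)
= 4.677 MPa

4.677


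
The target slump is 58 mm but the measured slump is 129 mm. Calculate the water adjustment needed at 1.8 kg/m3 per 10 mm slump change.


Difference = 58 - 129 = -71 mm
Water adjustment = -71 * 1.8 / 10 = -12.8 kg/m3

-12.8


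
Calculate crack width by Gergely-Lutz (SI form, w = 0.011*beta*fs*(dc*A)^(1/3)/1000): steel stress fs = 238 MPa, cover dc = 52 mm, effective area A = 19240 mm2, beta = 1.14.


w = 0.011 * beta * fs * (dc * A)^(1/3) / 1000
= 0.011 * 1.14 * 238 * (52 * 19240)^(1/3) / 1000
= 0.298 mm

0.298


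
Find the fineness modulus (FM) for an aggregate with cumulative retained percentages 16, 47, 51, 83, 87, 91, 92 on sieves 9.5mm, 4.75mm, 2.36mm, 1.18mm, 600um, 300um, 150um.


FM = sum(cumulative % retained) / 100
= 467 / 100
= 4.67

4.67


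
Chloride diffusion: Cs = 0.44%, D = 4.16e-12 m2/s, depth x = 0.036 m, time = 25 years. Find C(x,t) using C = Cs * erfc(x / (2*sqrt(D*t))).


t_seconds = 25 * 365.25 * 24 * 3600 = 788940000.0 s
arg = 0.036 / (2 * sqrt(4.16e-12 * 788940000.0))
= 0.3142
erfc(0.3142) = 0.6568
C = 0.44 * 0.6568 = 0.289%

0.289


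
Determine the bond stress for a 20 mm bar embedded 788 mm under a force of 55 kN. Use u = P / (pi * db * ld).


u = P / (pi * db * ld)
= 55 * 1000 / (pi * 20 * 788)
= 1.111 MPa

1.111


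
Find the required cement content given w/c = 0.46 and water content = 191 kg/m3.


Cement = water / (w/c)
= 191 / 0.46
= 415.2 kg/m3

415.2


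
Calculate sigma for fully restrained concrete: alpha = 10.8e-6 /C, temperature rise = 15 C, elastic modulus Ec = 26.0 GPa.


sigma = alpha * dT * Ec
= 10.8e-6 * 15 * 26.0 * 1000
= 4.212 MPa

4.212


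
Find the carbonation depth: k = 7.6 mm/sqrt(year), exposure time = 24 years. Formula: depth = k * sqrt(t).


depth = k * sqrt(t)
= 7.6 * sqrt(24)
= 37.23 mm

37.23


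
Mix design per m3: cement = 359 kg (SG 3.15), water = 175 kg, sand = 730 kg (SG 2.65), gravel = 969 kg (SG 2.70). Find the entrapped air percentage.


Vol cement = 359 / (3.15 * 1000) = 0.113968 m3
Vol water = 175 / 1000 = 0.175 m3
Vol sand = 730 / (2.65 * 1000) = 0.275472 m3
Vol gravel = 969 / (2.70 * 1000) = 0.358889 m3
Total solid + water volume = 0.923329 m3
Air = (1 - 0.923329) * 100 = 7.67%

7.67


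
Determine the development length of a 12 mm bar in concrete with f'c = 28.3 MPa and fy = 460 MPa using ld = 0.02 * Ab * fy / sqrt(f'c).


Ab = pi * 12^2 / 4 = 113.097 mm2
ld = 0.02 * 113.097 * 460 / sqrt(28.3)
= 195.6 mm

195.6


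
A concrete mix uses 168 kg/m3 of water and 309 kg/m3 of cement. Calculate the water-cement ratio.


w/c = water / cement
w/c = 168 / 309 = 0.544

0.544


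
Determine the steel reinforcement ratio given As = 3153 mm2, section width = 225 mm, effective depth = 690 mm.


rho = As / (b * d)
= 3153 / (225 * 690)
= 0.0203

0.0203


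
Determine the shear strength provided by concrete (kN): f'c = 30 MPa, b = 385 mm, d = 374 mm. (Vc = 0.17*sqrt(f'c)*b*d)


Vc = 0.17 * sqrt(30) * 385 * 374 / 1000
= 134.07 kN

134.07


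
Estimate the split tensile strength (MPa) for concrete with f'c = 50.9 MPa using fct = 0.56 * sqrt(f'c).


fct = 0.56 * sqrt(50.9)
= 0.56 * 7.134
= 3.995 MPa

3.995


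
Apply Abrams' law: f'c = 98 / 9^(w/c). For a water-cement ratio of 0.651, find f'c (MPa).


f'c = 98 / 9^0.651
= 98 / 4.18
= 23.44 MPa

23.44


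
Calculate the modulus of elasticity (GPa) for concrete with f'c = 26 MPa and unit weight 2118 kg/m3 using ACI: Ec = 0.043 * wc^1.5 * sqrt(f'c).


Ec = 0.043 * 2118^1.5 * sqrt(26) / 1000
= 21.37 GPa

21.37


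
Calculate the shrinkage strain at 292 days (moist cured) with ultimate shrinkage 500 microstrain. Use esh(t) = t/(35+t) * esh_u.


esh(292) = 292 / (35 + 292) * 500
= 292 / 327 * 500
= 446.5 microstrain

446.5


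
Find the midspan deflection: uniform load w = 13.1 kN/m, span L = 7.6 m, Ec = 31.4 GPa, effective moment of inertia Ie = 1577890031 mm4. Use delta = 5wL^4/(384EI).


Convert: L = 7.6 m = 7600 mm, Ec = 31.4 GPa = 31400 MPa
delta = 5 * 13.1 * 7600^4 / (384 * 31400 * 1577890031)
= 11.49 mm

11.49


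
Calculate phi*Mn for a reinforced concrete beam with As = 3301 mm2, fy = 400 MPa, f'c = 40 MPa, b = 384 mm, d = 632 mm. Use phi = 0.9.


a = As * fy / (0.85 * f'c * b)
= 3301 * 400 / (0.85 * 40 * 384)
= 101.1336 mm
Mn = As * fy * (d - a/2) / 10^6
= 767.7244 kN-m
phi*Mn = 0.9 * 767.7244 = 690.95 kN-m

690.95


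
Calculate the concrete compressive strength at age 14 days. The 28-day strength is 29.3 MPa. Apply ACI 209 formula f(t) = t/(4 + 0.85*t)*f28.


f(14) = 14 / (4 + 0.85 * 14) * 29.3
= 14 / 15.9 * 29.3
= 25.8 MPa

25.8


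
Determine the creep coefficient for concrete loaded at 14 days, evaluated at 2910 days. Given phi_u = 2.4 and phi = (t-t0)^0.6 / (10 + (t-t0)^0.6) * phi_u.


dt = 2910 - 14 = 2896
phi = 2896^0.6 / (10 + 2896^0.6) * 2.4
= 2.215

2.215


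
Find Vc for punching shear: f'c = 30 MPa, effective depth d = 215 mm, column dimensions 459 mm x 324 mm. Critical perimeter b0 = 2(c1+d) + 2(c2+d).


b0 = 2*(459 + 215) + 2*(324 + 215) = 2426 mm
Vc = 0.33 * sqrt(30) * 2426 * 215 / 1000
= 942.77 kN

942.77


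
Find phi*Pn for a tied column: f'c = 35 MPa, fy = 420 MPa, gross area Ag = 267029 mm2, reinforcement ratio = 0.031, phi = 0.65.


Ast = rho * Ag = 0.031 * 267029 = 8277.899 mm2
phi*Pn = 0.65 * 0.80 * (0.85 * 35 * (267029 - 8277.899) + 420 * 8277.899) / 1000
= 5810.77 kN

5810.77


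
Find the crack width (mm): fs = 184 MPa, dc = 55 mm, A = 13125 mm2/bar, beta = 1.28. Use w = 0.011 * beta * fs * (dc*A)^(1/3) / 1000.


w = 0.011 * beta * fs * (dc * A)^(1/3) / 1000
= 0.011 * 1.28 * 184 * (55 * 13125)^(1/3) / 1000
= 0.232 mm

0.232


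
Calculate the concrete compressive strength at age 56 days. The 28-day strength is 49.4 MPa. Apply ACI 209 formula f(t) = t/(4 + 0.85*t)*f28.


f(56) = 56 / (4 + 0.85 * 56) * 49.4
= 56 / 51.6 * 49.4
= 53.61 MPa

53.61


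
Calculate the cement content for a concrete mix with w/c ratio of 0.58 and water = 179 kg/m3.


Cement = water / (w/c)
= 179 / 0.58
= 308.6 kg/m3

308.6


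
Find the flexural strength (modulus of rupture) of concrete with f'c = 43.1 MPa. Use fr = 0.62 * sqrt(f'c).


fr = 0.62 * sqrt(43.1)
= 4.07 MPa

4.07


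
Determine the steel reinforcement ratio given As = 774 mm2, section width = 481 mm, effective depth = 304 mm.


rho = As / (b * d)
= 774 / (481 * 304)
= 0.0053

0.0053


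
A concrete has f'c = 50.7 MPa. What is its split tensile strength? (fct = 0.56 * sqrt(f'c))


fct = 0.56 * sqrt(50.7)
= 0.56 * 7.12
= 3.987 MPa

3.987


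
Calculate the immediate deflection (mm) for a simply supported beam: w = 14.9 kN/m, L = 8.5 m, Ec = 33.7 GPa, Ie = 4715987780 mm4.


Convert: L = 8.5 m = 8500 mm, Ec = 33.7 GPa = 33700 MPa
delta = 5 * 14.9 * 8500^4 / (384 * 33700 * 4715987780)
= 6.37 mm

6.37


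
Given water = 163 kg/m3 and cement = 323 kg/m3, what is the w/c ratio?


w/c = water / cement
w/c = 163 / 323 = 0.505

0.505


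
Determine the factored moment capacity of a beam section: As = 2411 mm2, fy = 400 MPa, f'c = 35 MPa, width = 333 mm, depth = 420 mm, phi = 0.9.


a = As * fy / (0.85 * f'c * b)
= 2411 * 400 / (0.85 * 35 * 333)
= 97.3478 mm
Mn = As * fy * (d - a/2) / 10^6
= 358.1069 kN-m
phi*Mn = 0.9 * 358.1069 = 322.3 kN-m

322.3


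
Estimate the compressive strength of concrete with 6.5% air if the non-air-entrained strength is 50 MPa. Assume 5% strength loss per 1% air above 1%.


Strength loss = (6.5 - 1) * 5 = 27.5%
f'c = 50 * (1 - 27.5/100)
= 36.25 MPa

36.25


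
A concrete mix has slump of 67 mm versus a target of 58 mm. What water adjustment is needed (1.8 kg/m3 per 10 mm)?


Difference = 58 - 67 = -9 mm
Water adjustment = -9 * 1.8 / 10 = -1.6 kg/m3

-1.6


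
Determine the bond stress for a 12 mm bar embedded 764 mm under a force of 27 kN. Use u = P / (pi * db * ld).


u = P / (pi * db * ld)
= 27 * 1000 / (pi * 12 * 764)
= 0.937 MPa

0.937


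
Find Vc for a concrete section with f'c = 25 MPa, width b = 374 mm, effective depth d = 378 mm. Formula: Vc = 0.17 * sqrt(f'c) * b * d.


Vc = 0.17 * sqrt(25) * 374 * 378 / 1000
= 120.17 kN

120.17


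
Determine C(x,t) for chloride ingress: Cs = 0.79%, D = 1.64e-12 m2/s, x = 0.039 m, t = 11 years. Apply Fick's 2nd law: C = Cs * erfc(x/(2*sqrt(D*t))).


t_seconds = 11 * 365.25 * 24 * 3600 = 347133600.0 s
arg = 0.039 / (2 * sqrt(1.64e-12 * 347133600.0))
= 0.8173
erfc(0.8173) = 0.2478
C = 0.79 * 0.2478 = 0.1957%

0.1957


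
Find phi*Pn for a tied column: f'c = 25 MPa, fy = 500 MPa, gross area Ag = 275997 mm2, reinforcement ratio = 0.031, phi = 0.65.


Ast = rho * Ag = 0.031 * 275997 = 8555.907 mm2
phi*Pn = 0.65 * 0.80 * (0.85 * 25 * (275997 - 8555.907) + 500 * 8555.907) / 1000
= 5179.76 kN

5179.76


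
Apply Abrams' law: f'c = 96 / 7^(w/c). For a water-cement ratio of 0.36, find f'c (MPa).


f'c = 96 / 7^0.36
= 96 / 2.015
= 47.65 MPa

47.65


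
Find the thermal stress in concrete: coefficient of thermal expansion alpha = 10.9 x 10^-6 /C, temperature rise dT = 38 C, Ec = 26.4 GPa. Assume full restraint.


sigma = alpha * dT * Ec
= 10.9e-6 * 38 * 26.4 * 1000
= 10.935 MPa

10.935


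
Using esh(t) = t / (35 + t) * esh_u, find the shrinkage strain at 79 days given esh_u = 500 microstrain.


esh(79) = 79 / (35 + 79) * 500
= 79 / 114 * 500
= 346.5 microstrain

346.5


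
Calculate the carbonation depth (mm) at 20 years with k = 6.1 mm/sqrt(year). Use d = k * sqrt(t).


depth = k * sqrt(t)
= 6.1 * sqrt(20)
= 27.28 mm

27.28


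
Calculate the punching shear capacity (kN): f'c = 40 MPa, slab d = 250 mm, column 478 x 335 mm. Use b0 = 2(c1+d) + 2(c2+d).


b0 = 2*(478 + 250) + 2*(335 + 250) = 2626 mm
Vc = 0.33 * sqrt(40) * 2626 * 250 / 1000
= 1370.18 kN

1370.18


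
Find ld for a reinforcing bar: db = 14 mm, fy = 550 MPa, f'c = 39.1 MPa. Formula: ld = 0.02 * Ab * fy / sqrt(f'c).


Ab = pi * 14^2 / 4 = 153.938 mm2
ld = 0.02 * 153.938 * 550 / sqrt(39.1)
= 270.8 mm

270.8


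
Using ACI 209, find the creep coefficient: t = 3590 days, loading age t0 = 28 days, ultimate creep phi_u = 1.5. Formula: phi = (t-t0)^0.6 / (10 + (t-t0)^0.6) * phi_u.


dt = 3590 - 28 = 3562
phi = 3562^0.6 / (10 + 3562^0.6) * 1.5
= 1.397

1.397


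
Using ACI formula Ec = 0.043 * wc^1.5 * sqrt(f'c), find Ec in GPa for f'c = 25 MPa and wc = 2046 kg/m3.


Ec = 0.043 * 2046^1.5 * sqrt(25) / 1000
= 19.9 GPa

19.9


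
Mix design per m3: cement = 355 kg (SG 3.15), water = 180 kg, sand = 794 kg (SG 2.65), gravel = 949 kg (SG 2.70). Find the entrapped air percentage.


Vol cement = 355 / (3.15 * 1000) = 0.112698 m3
Vol water = 180 / 1000 = 0.18 m3
Vol sand = 794 / (2.65 * 1000) = 0.299623 m3
Vol gravel = 949 / (2.70 * 1000) = 0.351481 m3
Total solid + water volume = 0.943803 m3
Air = (1 - 0.943803) * 100 = 5.62%

5.62


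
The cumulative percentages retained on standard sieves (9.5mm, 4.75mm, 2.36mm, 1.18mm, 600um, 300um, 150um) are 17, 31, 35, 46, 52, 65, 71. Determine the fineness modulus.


FM = sum(cumulative % retained) / 100
= 317 / 100
= 3.17

3.17


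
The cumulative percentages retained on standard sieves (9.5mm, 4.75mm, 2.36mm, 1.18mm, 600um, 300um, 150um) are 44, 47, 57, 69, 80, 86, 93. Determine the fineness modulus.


FM = sum(cumulative % retained) / 100
= 476 / 100
= 4.76

4.76


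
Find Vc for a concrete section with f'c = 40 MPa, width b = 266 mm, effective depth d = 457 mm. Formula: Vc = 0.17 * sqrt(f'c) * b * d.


Vc = 0.17 * sqrt(40) * 266 * 457 / 1000
= 130.7 kN

130.7


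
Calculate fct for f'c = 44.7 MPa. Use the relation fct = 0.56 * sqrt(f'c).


fct = 0.56 * sqrt(44.7)
= 0.56 * 6.686
= 3.744 MPa

3.744


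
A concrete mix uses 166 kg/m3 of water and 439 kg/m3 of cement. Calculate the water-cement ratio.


w/c = water / cement
w/c = 166 / 439 = 0.378

0.378


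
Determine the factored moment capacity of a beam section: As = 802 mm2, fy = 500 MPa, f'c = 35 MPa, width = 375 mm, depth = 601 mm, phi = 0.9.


a = As * fy / (0.85 * f'c * b)
= 802 * 500 / (0.85 * 35 * 375)
= 35.944 mm
Mn = As * fy * (d - a/2) / 10^6
= 233.7942 kN-m
phi*Mn = 0.9 * 233.7942 = 210.41 kN-m

210.41


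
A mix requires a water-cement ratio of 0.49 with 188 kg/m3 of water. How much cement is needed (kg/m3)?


Cement = water / (w/c)
= 188 / 0.49
= 383.7 kg/m3

383.7


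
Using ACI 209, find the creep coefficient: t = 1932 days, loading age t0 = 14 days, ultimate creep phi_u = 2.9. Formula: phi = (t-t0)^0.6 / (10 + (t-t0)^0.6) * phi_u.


dt = 1932 - 14 = 1918
phi = 1918^0.6 / (10 + 1918^0.6) * 2.9
= 2.619

2.619


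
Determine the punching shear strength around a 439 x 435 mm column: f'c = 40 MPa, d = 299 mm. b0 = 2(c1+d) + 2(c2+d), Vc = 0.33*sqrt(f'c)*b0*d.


b0 = 2*(439 + 299) + 2*(435 + 299) = 2944 mm
Vc = 0.33 * sqrt(40) * 2944 * 299 / 1000
= 1837.19 kN

1837.19


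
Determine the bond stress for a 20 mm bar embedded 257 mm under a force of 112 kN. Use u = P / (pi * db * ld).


u = P / (pi * db * ld)
= 112 * 1000 / (pi * 20 * 257)
= 6.936 MPa

6.936


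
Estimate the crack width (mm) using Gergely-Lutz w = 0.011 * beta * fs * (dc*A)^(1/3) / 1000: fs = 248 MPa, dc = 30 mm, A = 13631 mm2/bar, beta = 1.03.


w = 0.011 * beta * fs * (dc * A)^(1/3) / 1000
= 0.011 * 1.03 * 248 * (30 * 13631)^(1/3) / 1000
= 0.209 mm

0.209


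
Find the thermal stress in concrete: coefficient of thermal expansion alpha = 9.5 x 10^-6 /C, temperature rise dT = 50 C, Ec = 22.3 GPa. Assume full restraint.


sigma = alpha * dT * Ec
= 9.5e-6 * 50 * 22.3 * 1000
= 10.592 MPa

10.592


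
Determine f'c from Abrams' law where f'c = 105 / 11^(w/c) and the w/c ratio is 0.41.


f'c = 105 / 11^0.41
= 105 / 2.673
= 39.28 MPa

39.28


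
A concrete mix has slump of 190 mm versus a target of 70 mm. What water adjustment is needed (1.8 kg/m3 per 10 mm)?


Difference = 70 - 190 = -120 mm
Water adjustment = -120 * 1.8 / 10 = -21.6 kg/m3

-21.6


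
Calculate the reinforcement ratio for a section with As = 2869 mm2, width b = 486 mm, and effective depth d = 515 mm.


rho = As / (b * d)
= 2869 / (486 * 515)
= 0.0115

0.0115


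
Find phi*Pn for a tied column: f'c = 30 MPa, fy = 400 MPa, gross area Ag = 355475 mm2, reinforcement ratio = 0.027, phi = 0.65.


Ast = rho * Ag = 0.027 * 355475 = 9597.825 mm2
phi*Pn = 0.65 * 0.80 * (0.85 * 30 * (355475 - 9597.825) + 400 * 9597.825) / 1000
= 6582.68 kN

6582.68


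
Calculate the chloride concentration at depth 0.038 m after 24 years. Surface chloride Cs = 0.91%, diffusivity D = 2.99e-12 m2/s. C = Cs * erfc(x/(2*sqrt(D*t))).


t_seconds = 24 * 365.25 * 24 * 3600 = 757382400.0 s
arg = 0.038 / (2 * sqrt(2.99e-12 * 757382400.0))
= 0.3993
erfc(0.3993) = 0.5723
C = 0.91 * 0.5723 = 0.5208%

0.5208


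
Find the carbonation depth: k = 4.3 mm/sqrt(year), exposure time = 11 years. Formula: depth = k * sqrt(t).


depth = k * sqrt(t)
= 4.3 * sqrt(11)
= 14.26 mm

14.26


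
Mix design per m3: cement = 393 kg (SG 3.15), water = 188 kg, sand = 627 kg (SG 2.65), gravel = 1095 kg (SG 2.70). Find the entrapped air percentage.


Vol cement = 393 / (3.15 * 1000) = 0.124762 m3
Vol water = 188 / 1000 = 0.188 m3
Vol sand = 627 / (2.65 * 1000) = 0.236604 m3
Vol gravel = 1095 / (2.70 * 1000) = 0.405556 m3
Total solid + water volume = 0.954921 m3
Air = (1 - 0.954921) * 100 = 4.51%

4.51


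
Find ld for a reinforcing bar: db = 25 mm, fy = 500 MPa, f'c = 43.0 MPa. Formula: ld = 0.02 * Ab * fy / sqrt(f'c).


Ab = pi * 25^2 / 4 = 490.874 mm2
ld = 0.02 * 490.874 * 500 / sqrt(43.0)
= 748.6 mm

748.6


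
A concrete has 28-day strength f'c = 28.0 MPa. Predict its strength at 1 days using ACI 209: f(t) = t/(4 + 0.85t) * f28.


f(1) = 1 / (4 + 0.85 * 1) * 28.0
= 1 / 4.85 * 28.0
= 5.77 MPa

5.77


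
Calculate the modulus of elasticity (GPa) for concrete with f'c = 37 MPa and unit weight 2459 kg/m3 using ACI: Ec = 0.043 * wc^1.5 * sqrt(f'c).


Ec = 0.043 * 2459^1.5 * sqrt(37) / 1000
= 31.89 GPa

31.89


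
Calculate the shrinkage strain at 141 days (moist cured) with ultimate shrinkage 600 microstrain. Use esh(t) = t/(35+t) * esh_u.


esh(141) = 141 / (35 + 141) * 600
= 141 / 176 * 600
= 480.7 microstrain

480.7
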